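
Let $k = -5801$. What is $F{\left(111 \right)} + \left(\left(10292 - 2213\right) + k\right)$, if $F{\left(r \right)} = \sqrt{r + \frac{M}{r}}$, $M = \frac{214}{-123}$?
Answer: $2278 + \frac{\sqrt{2298663073}}{4551} \approx 2288.5$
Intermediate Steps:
$M = - \frac{214}{123}$ ($M = 214 \left(- \frac{1}{123}\right) = - \frac{214}{123} \approx -1.7398$)
$F{\left(r \right)} = \sqrt{r - \frac{214}{123 r}}$
$F{\left(111 \right)} + \left(\left(10292 - 2213\right) + k\right) = \frac{\sqrt{- \frac{26322}{111} + 15129 \cdot 111}}{123} + \left(\left(10292 - 2213\right) - 5801\right) = \frac{\sqrt{\left(-26322\right) \frac{1}{111} + 1679319}}{123} + \left(8079 - 5801\right) = \frac{\sqrt{- \frac{8774}{37} + 1679319}}{123} + 2278 = \frac{\sqrt{\frac{62126029}{37}}}{123} + 2278 = \frac{\frac{1}{37} \sqrt{2298663073}}{123} + 2278 = \frac{\sqrt{2298663073}}{4551} + 2278 = 2278 + \frac{\sqrt{2298663073}}{4551}$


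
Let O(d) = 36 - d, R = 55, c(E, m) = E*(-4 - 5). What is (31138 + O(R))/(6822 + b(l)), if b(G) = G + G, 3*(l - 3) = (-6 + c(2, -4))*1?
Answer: 31119/6812 ≈ 4.5683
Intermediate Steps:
c(E, m) = -9*E (c(E, m) = E*(-9) = -9*E)
l = -5 (l = 3 + ((-6 - 9*2)*1)/3 = 3 + ((-6 - 18)*1)/3 = 3 + (-24*1)/3 = 3 + (1/3)*(-24) = 3 - 8 = -5)
b(G) = 2*G
(31138 + O(R))/(6822 + b(l)) = (31138 + (36 - 1*55))/(6822 + 2*(-5)) = (31138 + (36 - 55))/(6822 - 10) = (31138 - 19)/6812 = 31119*(1/6812) = 31119/6812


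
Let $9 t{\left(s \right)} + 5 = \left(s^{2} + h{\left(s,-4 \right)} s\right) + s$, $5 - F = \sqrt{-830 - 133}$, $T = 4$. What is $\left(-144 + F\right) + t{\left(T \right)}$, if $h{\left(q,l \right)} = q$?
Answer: $- \frac{1220}{9} - 3 i \sqrt{107} \approx -135.56 - 31.032 i$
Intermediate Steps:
$F = 5 - 3 i \sqrt{107}$ ($F = 5 - \sqrt{-830 - 133} = 5 - \sqrt{-963} = 5 - 3 i \sqrt{107} \approx 5.0 - 31.032 i$)
$t{\left(s \right)} = - \frac{5}{9} + \frac{s}{9} + \frac{2 s^{2}}{9}$ ($t{\left(s \right)} = - \frac{5}{9} + \frac{\left(s^{2} + s s\right) + s}{9} = - \frac{5}{9} + \frac{\left(s^{2} + s^{2}\right) + s}{9} = - \frac{5}{9} + \frac{2 s^{2} + s}{9} = - \frac{5}{9} + \frac{s + 2 s^{2}}{9} = - \frac{5}{9} + \left(\frac{s}{9} + \frac{2 s^{2}}{9}\right) = - \frac{5}{9} + \frac{s}{9} + \frac{2 s^{2}}{9}$)
$\left(-144 + F\right) + t{\left(T \right)} = \left(-144 + \left(5 - 3 i \sqrt{107}\right)\right) + \left(- \frac{5}{9} + \frac{1}{9} \cdot 4 + \frac{2 \cdot 4^{2}}{9}\right) = \left(-139 - 3 i \sqrt{107}\right) + \left(- \frac{5}{9} + \frac{4}{9} + \frac{2}{9} \cdot 16\right) = \left(-139 - 3 i \sqrt{107}\right) + \left(- \frac{5}{9} + \frac{4}{9} + \frac{32}{9}\right) = \left(-139 - 3 i \sqrt{107}\right) + \frac{31}{9} = - \frac{1220}{9} - 3 i \sqrt{107}$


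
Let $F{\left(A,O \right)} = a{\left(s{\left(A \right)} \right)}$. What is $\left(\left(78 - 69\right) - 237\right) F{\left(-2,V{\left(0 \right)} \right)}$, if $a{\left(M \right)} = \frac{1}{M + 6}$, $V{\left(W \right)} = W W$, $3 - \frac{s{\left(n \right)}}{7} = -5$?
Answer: $- \frac{114}{31} \approx -3.6774$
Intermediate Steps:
$s{\left(n \right)} = 56$ ($s{\left(n \right)} = 21 - -35 = 21 + 35 = 56$)
$V{\left(W \right)} = W^{2}$
$a{\left(M \right)} = \frac{1}{6 + M}$
$F{\left(A,O \right)} = \frac{1}{62}$ ($F{\left(A,O \right)} = \frac{1}{6 + 56} = \frac{1}{62}$)
$\left(\left(78 - 69\right) - 237\right) F{\left(-2,V{\left(0 \right)} \right)} = \left(\left(78 - 69\right) - 237\right) \frac{1}{62} = \left(9 - 237\right) \frac{1}{62} = \left(-228\right) \frac{1}{62} = - \frac{114}{31}$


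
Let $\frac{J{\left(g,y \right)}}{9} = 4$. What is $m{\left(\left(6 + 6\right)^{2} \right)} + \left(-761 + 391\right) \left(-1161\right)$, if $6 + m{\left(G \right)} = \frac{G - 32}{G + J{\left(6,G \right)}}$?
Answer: $\frac{19330408}{45} \approx 4.2956 \cdot 10^{5}$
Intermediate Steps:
$J{\left(g,y \right)} = 36$ ($J{\left(g,y \right)} = 9 \cdot 4 = 36$)
$m{\left(G \right)} = -6 + \frac{-32 + G}{36 + G}$ ($m{\left(G \right)} = -6 + \frac{G - 32}{G + 36} = -6 + \frac{-32 + G}{36 + G}$)
$m{\left(\left(6 + 6\right)^{2} \right)} + \left(-761 + 391\right) \left(-1161\right) = \frac{-248 - 5 \left(6 + 6\right)^{2}}{36 + \left(6 + 6\right)^{2}} + \left(-761 + 391\right) \left(-1161\right) = \frac{-248 - 5 \cdot 12^{2}}{36 + 12^{2}} - -429570 = \frac{-248 - 720}{36 + 144} + 429570 = \frac{-248 - 720}{180} + 429570 = \frac{1}{180} \left(-968\right) + 429570 = - \frac{242}{45} + 429570 = \frac{19330408}{45}$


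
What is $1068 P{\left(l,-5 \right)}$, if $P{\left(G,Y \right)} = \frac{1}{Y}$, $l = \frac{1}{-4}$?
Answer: $- \frac{1068}{5} \approx -213.6$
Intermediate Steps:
$l = - \frac{1}{4} \approx -0.25$
$1068 P{\left(l,-5 \right)} = \frac{1068}{-5} = 1068 \left(- \frac{1}{5}\right) = - \frac{1068}{5}$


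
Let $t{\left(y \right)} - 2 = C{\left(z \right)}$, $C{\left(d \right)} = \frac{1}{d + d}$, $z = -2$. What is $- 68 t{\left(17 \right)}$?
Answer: $-119$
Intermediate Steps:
$C{\left(d \right)} = \frac{1}{2 d}$
$t{\left(y \right)} = \frac{7}{4}$ ($t{\left(y \right)} = 2 + \frac{1}{2 \left(-2\right)} = 2 + \frac{1}{2} \left(- \frac{1}{2}\right) = 2 - \frac{1}{4} = \frac{7}{4}$)
$- 68 t{\left(17 \right)} = \left(-68\right) \frac{7}{4} = -119$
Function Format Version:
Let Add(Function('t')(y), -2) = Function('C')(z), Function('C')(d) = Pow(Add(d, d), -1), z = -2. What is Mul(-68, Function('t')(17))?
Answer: -119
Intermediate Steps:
Function('C')(d) = Mul(Rational(1, 2), Pow(d, -1)) (Function('C')(d) = Pow(Mul(2, d), -1) = Mul(Rational(1, 2), Pow(d, -1)))
Function('t')(y) = Rational(7, 4) (Function('t')(y) = Add(2, Mul(Rational(1, 2), Pow(-2, -1))) = Add(2, Mul(Rational(1, 2), Rational(-1, 2))) = Add(2, Rational(-1, 4)) = Rational(7, 4))
Mul(-68, Function('t')(17)) = Mul(-68, Rational(7, 4)) = -119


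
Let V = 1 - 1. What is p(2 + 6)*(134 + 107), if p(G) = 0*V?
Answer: 0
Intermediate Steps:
V = 0
p(G) = 0 (p(G) = 0*0 = 0)
p(2 + 6)*(134 + 107) = 0*(134 + 107) = 0*241 = 0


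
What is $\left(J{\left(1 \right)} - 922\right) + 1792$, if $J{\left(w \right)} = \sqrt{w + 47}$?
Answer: $870 + 4 \sqrt{3} \approx 876.93$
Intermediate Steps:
$J{\left(w \right)} = \sqrt{47 + w}$
$\left(J{\left(1 \right)} - 922\right) + 1792 = \left(\sqrt{47 + 1} - 922\right) + 1792 = \left(\sqrt{48} - 922\right) + 1792 = \left(4 \sqrt{3} - 922\right) + 1792 = \left(-922 + 4 \sqrt{3}\right) + 1792 = 870 + 4 \sqrt{3}$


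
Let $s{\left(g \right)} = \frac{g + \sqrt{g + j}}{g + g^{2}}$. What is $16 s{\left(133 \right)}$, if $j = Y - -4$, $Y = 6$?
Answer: $\frac{8}{67} + \frac{8 \sqrt{143}}{8911} \approx 0.13014$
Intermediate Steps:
$j = 10$ ($j = 6 - -4 = 6 + 4 = 10$)
$s{\left(g \right)} = \frac{g + \sqrt{10 + g}}{g + g^{2}}$ ($s{\left(g \right)} = \frac{g + \sqrt{g + 10}}{g + g^{2}} = \frac{g + \sqrt{10 + g}}{g + g^{2}}$)
$16 s{\left(133 \right)} = 16 \frac{133 + \sqrt{10 + 133}}{133 \left(1 + 133\right)} = 16 \frac{133 + \sqrt{143}}{133 \cdot 134} = 16 \cdot \frac{1}{133} \cdot \frac{1}{134} \left(133 + \sqrt{143}\right) = 16 \left(\frac{1}{134} + \frac{\sqrt{143}}{17822}\right) = \frac{8}{67} + \frac{8 \sqrt{143}}{8911}$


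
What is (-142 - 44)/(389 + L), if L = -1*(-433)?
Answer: -31/137 ≈ -0.22628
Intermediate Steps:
L = 433
(-142 - 44)/(389 + L) = (-142 - 44)/(389 + 433) = -186/822 = -186*1/822 = -31/137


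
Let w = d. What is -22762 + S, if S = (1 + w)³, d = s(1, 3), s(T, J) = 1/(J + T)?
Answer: -1456643/64 ≈ -22760.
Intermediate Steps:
d = ¼ (d = 1/(3 + 1) = 1/4 = ¼ ≈ 0.25000)
w = ¼ ≈ 0.25000
S = 125/64 (S = (1 + ¼)³ = (5/4)³ = 125/64 ≈ 1.9531)
-22762 + S = -22762 + 125/64 = -1456643/64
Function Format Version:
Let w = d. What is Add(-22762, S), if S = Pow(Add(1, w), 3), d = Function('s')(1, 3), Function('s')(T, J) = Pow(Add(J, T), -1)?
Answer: Rational(-1456643, 64) ≈ -22760.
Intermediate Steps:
d = Rational(1, 4) (d = Pow(Add(3, 1), -1) = Pow(4, -1) = Rational(1, 4) ≈ 0.25000)
w = Rational(1, 4) ≈ 0.25000
S = Rational(125, 64) (S = Pow(Add(1, Rational(1, 4)), 3) = Pow(Rational(5, 4), 3) = Rational(125, 64) ≈ 1.9531)
Add(-22762, S) = Add(-22762, Rational(125, 64)) = Rational(-1456643, 64)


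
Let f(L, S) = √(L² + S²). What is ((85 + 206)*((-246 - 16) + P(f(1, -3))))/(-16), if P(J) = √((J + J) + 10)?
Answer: 38121/8 - 291*√(10 + 2*√10)/16 ≈ 4691.6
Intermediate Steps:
P(J) = √(10 + 2*J) (P(J) = √(2*J + 10) = √(10 + 2*J))
((85 + 206)*((-246 - 16) + P(f(1, -3))))/(-16) = ((85 + 206)*((-246 - 16) + √(10 + 2*√(1² + (-3)²))))/(-16) = (291*(-262 + √(10 + 2*√(1 + 9))))*(-1/16) = (291*(-262 + √(10 + 2*√10)))*(-1/16) = (-76242 + 291*√(10 + 2*√10))*(-1/16) = 38121/8 - 291*√(10 + 2*√10)/16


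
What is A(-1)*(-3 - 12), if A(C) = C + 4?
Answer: -45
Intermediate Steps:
A(C) = 4 + C
A(-1)*(-3 - 12) = (4 - 1)*(-3 - 12) = 3*(-15) = -45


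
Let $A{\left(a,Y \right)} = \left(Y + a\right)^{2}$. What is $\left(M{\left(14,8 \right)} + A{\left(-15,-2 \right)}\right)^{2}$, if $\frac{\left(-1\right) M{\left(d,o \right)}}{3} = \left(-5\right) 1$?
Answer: $92416$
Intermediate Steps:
$M{\left(d,o \right)} = 15$ ($M{\left(d,o \right)} = - 3 \left(\left(-5\right) 1\right) = \left(-3\right) \left(-5\right) = 15$)
$\left(M{\left(14,8 \right)} + A{\left(-15,-2 \right)}\right)^{2} = \left(15 + \left(-2 - 15\right)^{2}\right)^{2} = \left(15 + \left(-17\right)^{2}\right)^{2} = \left(15 + 289\right)^{2} = 304^{2} = 92416$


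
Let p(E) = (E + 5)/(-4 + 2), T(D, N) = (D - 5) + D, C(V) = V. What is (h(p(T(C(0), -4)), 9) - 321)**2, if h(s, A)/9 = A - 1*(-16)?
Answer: 9216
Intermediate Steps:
T(D, N) = -5 + 2*D (T(D, N) = (-5 + D) + D = -5 + 2*D)
p(E) = -5/2 - E/2 (p(E) = (5 + E)/(-2) = (5 + E)*(-1/2) = -5/2 - E/2)
h(s, A) = 144 + 9*A (h(s, A) = 9*(A - 1*(-16)) = 9*(A + 16) = 9*(16 + A) = 144 + 9*A)
(h(p(T(C(0), -4)), 9) - 321)**2 = ((144 + 9*9) - 321)**2 = ((144 + 81) - 321)**2 = (225 - 321)**2 = (-96)**2 = 9216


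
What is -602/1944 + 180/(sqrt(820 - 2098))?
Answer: -301/972 - 30*I*sqrt(142)/71 ≈ -0.30967 - 5.0351*I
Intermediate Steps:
-602/1944 + 180/(sqrt(820 - 2098)) = -602*1/1944 + 180/(sqrt(-1278)) = -301/972 + 180/((3*I*sqrt(142))) = -301/972 + 180*(-I*sqrt(142)/426) = -301/972 - 30*I*sqrt(142)/71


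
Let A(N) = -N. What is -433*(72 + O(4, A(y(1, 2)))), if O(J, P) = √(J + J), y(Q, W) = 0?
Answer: -31176 - 866*√2 ≈ -32401.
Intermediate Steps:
O(J, P) = √2*√J (O(J, P) = √(2*J) = √2*√J)
-433*(72 + O(4, A(y(1, 2)))) = -433*(72 + √2*√4) = -433*(72 + √2*2) = -433*(72 + 2*√2) = -31176 - 866*√2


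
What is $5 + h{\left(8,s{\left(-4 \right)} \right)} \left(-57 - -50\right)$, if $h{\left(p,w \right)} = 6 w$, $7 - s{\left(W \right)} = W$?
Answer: $-457$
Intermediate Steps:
$s{\left(W \right)} = 7 - W$
$5 + h{\left(8,s{\left(-4 \right)} \right)} \left(-57 - -50\right) = 5 + 6 \left(7 - -4\right) \left(-57 - -50\right) = 5 + 6 \left(7 + 4\right) \left(-57 + 50\right) = 5 + 6 \cdot 11 \left(-7\right) = 5 + 66 \left(-7\right) = 5 - 462 = -457$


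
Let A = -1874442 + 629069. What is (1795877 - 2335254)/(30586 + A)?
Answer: 539377/1214787 ≈ 0.44401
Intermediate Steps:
A = -1245373
(1795877 - 2335254)/(30586 + A) = (1795877 - 2335254)/(30586 - 1245373) = -539377/(-1214787) = -539377*(-1/1214787) = 539377/1214787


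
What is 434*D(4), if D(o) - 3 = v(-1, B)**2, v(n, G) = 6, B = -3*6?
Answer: 16926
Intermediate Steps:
B = -18
D(o) = 39 (D(o) = 3 + 6**2 = 3 + 36 = 39)
434*D(4) = 434*39 = 16926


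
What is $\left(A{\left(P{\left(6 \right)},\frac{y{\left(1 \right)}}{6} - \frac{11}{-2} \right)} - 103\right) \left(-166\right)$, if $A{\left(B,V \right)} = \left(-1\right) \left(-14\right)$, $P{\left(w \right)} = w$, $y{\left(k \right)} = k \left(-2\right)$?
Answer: $14774$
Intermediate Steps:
$y{\left(k \right)} = - 2 k$
$A{\left(B,V \right)} = 14$
$\left(A{\left(P{\left(6 \right)},\frac{y{\left(1 \right)}}{6} - \frac{11}{-2} \right)} - 103\right) \left(-166\right) = \left(14 - 103\right) \left(-166\right) = \left(-89\right) \left(-166\right) = 14774$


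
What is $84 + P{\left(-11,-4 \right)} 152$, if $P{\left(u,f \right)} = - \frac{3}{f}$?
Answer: $198$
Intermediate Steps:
$84 + P{\left(-11,-4 \right)} 152 = 84 + - \frac{3}{-4} \cdot 152 = 84 + \left(-3\right) \left(- \frac{1}{4}\right) 152 = 84 + \frac{3}{4} \cdot 152 = 84 + 114 = 198$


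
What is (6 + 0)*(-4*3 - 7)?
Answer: -114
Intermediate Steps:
(6 + 0)*(-4*3 - 7) = 6*(-12 - 7) = 6*(-19) = -114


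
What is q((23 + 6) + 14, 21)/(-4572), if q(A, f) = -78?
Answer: 13/762 ≈ 0.017060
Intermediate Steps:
q((23 + 6) + 14, 21)/(-4572) = -78/(-4572) = -78*(-1/4572) = 13/762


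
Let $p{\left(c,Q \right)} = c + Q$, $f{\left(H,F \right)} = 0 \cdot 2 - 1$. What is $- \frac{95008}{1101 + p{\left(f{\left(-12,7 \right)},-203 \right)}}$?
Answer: $- \frac{95008}{897} \approx -105.92$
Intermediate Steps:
$f{\left(H,F \right)} = -1$ ($f{\left(H,F \right)} = 0 - 1 = -1$)
$p{\left(c,Q \right)} = Q + c$
$- \frac{95008}{1101 + p{\left(f{\left(-12,7 \right)},-203 \right)}} = - \frac{95008}{1101 - 204} = - \frac{95008}{897}$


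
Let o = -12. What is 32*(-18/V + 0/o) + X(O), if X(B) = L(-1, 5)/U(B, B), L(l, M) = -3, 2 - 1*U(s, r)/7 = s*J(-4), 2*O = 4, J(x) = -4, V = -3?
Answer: 13437/70 ≈ 191.96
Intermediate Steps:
O = 2 (O = (½)*4 = 2)
U(s, r) = 14 + 28*s (U(s, r) = 14 - 7*s*(-4) = 14 - (-28)*s = 14 + 28*s)
X(B) = -3/(14 + 28*B)
32*(-18/V + 0/o) + X(O) = 32*(-18/(-3) + 0/(-12)) + 3/(14*(-1 - 2*2)) = 32*(-18*(-⅓) + 0*(-1/12)) + 3/(14*(-1 - 4)) = 32*(6 + 0) + (3/14)/(-5) = 32*6 + (3/14)*(-⅕) = 192 - 3/70 = 13437/70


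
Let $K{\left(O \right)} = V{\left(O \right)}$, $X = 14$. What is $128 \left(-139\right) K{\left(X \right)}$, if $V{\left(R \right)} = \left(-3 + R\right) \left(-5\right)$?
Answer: $978560$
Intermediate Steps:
$V{\left(R \right)} = 15 - 5 R$
$K{\left(O \right)} = 15 - 5 O$
$128 \left(-139\right) K{\left(X \right)} = 128 \left(-139\right) \left(15 - 70\right) = - 17792 \left(15 - 70\right) = \left(-17792\right) \left(-55\right) = 978560$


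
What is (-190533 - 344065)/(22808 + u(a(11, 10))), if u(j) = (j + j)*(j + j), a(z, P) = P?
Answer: -267299/11604 ≈ -23.035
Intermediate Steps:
u(j) = 4*j**2 (u(j) = (2*j)*(2*j) = 4*j**2)
(-190533 - 344065)/(22808 + u(a(11, 10))) = (-190533 - 344065)/(22808 + 4*10**2) = -534598/(22808 + 4*100) = -534598/(22808 + 400) = -534598/23208 = -534598*1/23208 = -267299/11604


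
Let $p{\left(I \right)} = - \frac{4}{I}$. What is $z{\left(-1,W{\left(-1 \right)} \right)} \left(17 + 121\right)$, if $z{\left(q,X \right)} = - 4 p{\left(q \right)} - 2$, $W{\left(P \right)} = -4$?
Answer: $-2484$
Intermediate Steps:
$z{\left(q,X \right)} = -2 + \frac{16}{q}$ ($z{\left(q,X \right)} = - 4 \left(- \frac{4}{q}\right) - 2 = \frac{16}{q} - 2 = -2 + \frac{16}{q}$)
$z{\left(-1,W{\left(-1 \right)} \right)} \left(17 + 121\right) = \left(-2 + \frac{16}{-1}\right) \left(17 + 121\right) = \left(-2 + 16 \left(-1\right)\right) 138 = \left(-2 - 16\right) 138 = \left(-18\right) 138 = -2484$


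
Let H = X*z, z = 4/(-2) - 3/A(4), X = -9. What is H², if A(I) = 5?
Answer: 13689/25 ≈ 547.56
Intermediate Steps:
z = -13/5 (z = 4/(-2) - 3/5 = 4*(-½) - 3*⅕ = -2 - ⅗ = -13/5 ≈ -2.6000)
H = 117/5 (H = -9*(-13/5) = 117/5 ≈ 23.400)
H² = (117/5)² = 13689/25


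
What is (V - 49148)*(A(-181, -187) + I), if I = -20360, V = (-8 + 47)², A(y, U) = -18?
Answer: 970543006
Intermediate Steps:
V = 1521 (V = 39² = 1521)
(V - 49148)*(A(-181, -187) + I) = (1521 - 49148)*(-18 - 20360) = -47627*(-20378) = 970543006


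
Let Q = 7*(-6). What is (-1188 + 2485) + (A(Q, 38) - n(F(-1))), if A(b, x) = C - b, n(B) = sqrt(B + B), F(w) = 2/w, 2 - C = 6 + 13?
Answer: 1322 - 2*I ≈ 1322.0 - 2.0*I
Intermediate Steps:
Q = -42
C = -17 (C = 2 - (6 + 13) = 2 - 1*19 = 2 - 19 = -17)
n(B) = sqrt(2)*sqrt(B) (n(B) = sqrt(2*B) = sqrt(2)*sqrt(B))
A(b, x) = -17 - b
(-1188 + 2485) + (A(Q, 38) - n(F(-1))) = (-1188 + 2485) + ((-17 - 1*(-42)) - sqrt(2)*sqrt(2/(-1))) = 1297 + ((-17 + 42) - sqrt(2)*sqrt(2*(-1))) = 1297 + (25 - sqrt(2)*sqrt(-2)) = 1297 + (25 - sqrt(2)*I*sqrt(2)) = 1297 + (25 - 2*I) = 1322 - 2*I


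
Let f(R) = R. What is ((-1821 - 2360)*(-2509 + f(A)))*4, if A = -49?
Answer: 42779992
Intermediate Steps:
((-1821 - 2360)*(-2509 + f(A)))*4 = ((-1821 - 2360)*(-2509 - 49))*4 = -4181*(-2558)*4 = 10694998*4 = 42779992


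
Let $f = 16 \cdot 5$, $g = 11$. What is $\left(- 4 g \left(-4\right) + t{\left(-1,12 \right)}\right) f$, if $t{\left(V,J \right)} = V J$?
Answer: $13120$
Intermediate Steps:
$t{\left(V,J \right)} = J V$
$f = 80$
$\left(- 4 g \left(-4\right) + t{\left(-1,12 \right)}\right) f = \left(\left(-4\right) 11 \left(-4\right) + 12 \left(-1\right)\right) 80 = \left(\left(-44\right) \left(-4\right) - 12\right) 80 = \left(176 - 12\right) 80 = 164 \cdot 80 = 13120$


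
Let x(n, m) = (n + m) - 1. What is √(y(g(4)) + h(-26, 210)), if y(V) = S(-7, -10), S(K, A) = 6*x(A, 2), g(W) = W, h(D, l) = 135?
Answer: 9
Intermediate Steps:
x(n, m) = -1 + m + n (x(n, m) = (m + n) - 1 = -1 + m + n)
S(K, A) = 6 + 6*A (S(K, A) = 6*(-1 + 2 + A) = 6*(1 + A) = 6 + 6*A)
y(V) = -54 (y(V) = 6 + 6*(-10) = 6 - 60 = -54)
√(y(g(4)) + h(-26, 210)) = √(-54 + 135) = √81 = 9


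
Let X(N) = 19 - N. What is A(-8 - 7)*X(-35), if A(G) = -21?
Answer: -1134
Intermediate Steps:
A(-8 - 7)*X(-35) = -21*(19 - 1*(-35)) = -21*(19 + 35) = -21*54 = -1134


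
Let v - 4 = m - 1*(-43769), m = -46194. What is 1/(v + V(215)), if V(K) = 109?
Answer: -1/2312 ≈ -0.00043253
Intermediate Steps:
v = -2421 (v = 4 + (-46194 - 1*(-43769)) = 4 + (-46194 + 43769) = 4 - 2425 = -2421)
1/(v + V(215)) = 1/(-2421 + 109) = 1/(-2312) = -1/2312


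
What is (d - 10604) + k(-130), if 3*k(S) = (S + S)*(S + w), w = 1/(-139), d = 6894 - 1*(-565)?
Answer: 3386995/417 ≈ 8122.3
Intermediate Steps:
d = 7459 (d = 6894 + 565 = 7459)
w = -1/139 ≈ -0.0071942
k(S) = 2*S*(-1/139 + S)/3 (k(S) = ((S + S)*(S - 1/139))/3 = ((2*S)*(-1/139 + S))/3 = (2*S*(-1/139 + S))/3 = 2*S*(-1/139 + S)/3)
(d - 10604) + k(-130) = (7459 - 10604) + (2/417)*(-130)*(-1 + 139*(-130)) = -3145 + (2/417)*(-130)*(-1 - 18070) = -3145 + (2/417)*(-130)*(-18071) = -3145 + 4698460/417 = 3386995/417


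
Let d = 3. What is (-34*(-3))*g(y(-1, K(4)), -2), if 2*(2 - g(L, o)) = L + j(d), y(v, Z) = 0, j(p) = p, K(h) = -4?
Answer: 51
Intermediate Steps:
g(L, o) = ½ - L/2 (g(L, o) = 2 - (L + 3)/2 = 2 - (3 + L)/2 = 2 + (-3/2 - L/2) = ½ - L/2)
(-34*(-3))*g(y(-1, K(4)), -2) = (-34*(-3))*(½ - ½*0) = 102*(½ + 0) = 102*(½) = 51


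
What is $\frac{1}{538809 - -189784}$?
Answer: $\frac{1}{728593} \approx 1.3725 \cdot 10^{-6}$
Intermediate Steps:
$\frac{1}{538809 - -189784} = \frac{1}{538809 + 189784} = \frac{1}{728593}$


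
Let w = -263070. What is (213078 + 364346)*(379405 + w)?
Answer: 67174621040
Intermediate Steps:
(213078 + 364346)*(379405 + w) = (213078 + 364346)*(379405 - 263070) = 577424*116335 = 67174621040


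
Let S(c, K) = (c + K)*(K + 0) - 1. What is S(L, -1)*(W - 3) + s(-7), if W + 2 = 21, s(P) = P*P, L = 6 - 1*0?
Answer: -47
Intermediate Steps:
L = 6 (L = 6 + 0 = 6)
s(P) = P²
W = 19 (W = -2 + 21 = 19)
S(c, K) = -1 + K*(K + c) (S(c, K) = (K + c)*K - 1 = K*(K + c) - 1 = -1 + K*(K + c))
S(L, -1)*(W - 3) + s(-7) = (-1 + (-1)² - 1*6)*(19 - 3) + (-7)² = (-1 + 1 - 6)*16 + 49 = -6*16 + 49 = -96 + 49 = -47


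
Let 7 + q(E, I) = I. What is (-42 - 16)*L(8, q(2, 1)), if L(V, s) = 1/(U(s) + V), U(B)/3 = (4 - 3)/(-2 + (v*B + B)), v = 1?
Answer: -812/109 ≈ -7.4495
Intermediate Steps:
q(E, I) = -7 + I
U(B) = 3/(-2 + 2*B) (U(B) = 3*((4 - 3)/(-2 + (1*B + B))) = 3*(1/(-2 + (B + B))) = 3*(1/(-2 + 2*B)) = 3/(-2 + 2*B))
L(V, s) = 1/(V + 3/(2*(-1 + s))) (L(V, s) = 1/(3/(2*(-1 + s)) + V) = 1/(V + 3/(2*(-1 + s))))
(-42 - 16)*L(8, q(2, 1)) = (-42 - 16)*(2*(-1 + (-7 + 1))/(3 + 2*8*(-1 + (-7 + 1)))) = -116*(-1 - 6)/(3 + 2*8*(-1 - 6)) = -116*(-7)/(3 + 2*8*(-7)) = -116*(-7)/(3 - 112) = -116*(-7)/(-109) = -116*(-1)*(-7)/109 = -58*14/109 = -812/109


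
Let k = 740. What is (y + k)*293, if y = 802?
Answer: 451806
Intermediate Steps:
(y + k)*293 = (802 + 740)*293 = 1542*293 = 451806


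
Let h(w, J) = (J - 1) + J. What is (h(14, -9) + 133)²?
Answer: 12996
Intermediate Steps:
h(w, J) = -1 + 2*J (h(w, J) = (-1 + J) + J = -1 + 2*J)
(h(14, -9) + 133)² = ((-1 + 2*(-9)) + 133)² = ((-1 - 18) + 133)² = (-19 + 133)² = 114² = 12996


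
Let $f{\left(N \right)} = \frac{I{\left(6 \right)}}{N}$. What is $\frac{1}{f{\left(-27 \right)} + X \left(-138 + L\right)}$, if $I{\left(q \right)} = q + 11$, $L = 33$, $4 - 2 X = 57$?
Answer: $\frac{54}{150221} \approx 0.00035947$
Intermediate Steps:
$X = - \frac{53}{2}$ ($X = 2 - \frac{57}{2} = - \frac{53}{2} \approx -26.5$)
$I{\left(q \right)} = 11 + q$
$f{\left(N \right)} = \frac{17}{N}$ ($f{\left(N \right)} = \frac{11 + 6}{N} = \frac{17}{N}$)
$\frac{1}{f{\left(-27 \right)} + X \left(-138 + L\right)} = \frac{1}{\frac{17}{-27} - \frac{53 \left(-138 + 33\right)}{2}} = \frac{1}{17 \left(- \frac{1}{27}\right) - - \frac{5565}{2}} = \frac{1}{- \frac{17}{27} + \frac{5565}{2}} = \frac{1}{\frac{150221}{54}} = \frac{54}{150221}$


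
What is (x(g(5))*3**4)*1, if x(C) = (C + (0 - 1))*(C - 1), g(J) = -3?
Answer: 1296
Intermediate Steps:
x(C) = (-1 + C)**2 (x(C) = (C - 1)*(-1 + C) = (-1 + C)*(-1 + C) = (-1 + C)**2)
(x(g(5))*3**4)*1 = ((-1 - 3)**2*3**4)*1 = ((-4)**2*81)*1 = (16*81)*1 = 1296*1 = 1296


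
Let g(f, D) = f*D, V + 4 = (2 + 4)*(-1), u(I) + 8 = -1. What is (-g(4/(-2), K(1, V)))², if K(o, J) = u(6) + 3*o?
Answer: 144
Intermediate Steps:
u(I) = -9 (u(I) = -8 - 1 = -9)
V = -10 (V = -4 + (2 + 4)*(-1) = -4 + 6*(-1) = -4 - 6 = -10)
K(o, J) = -9 + 3*o
g(f, D) = D*f
(-g(4/(-2), K(1, V)))² = (-(-9 + 3*1)*4/(-2))² = (-(-9 + 3)*4*(-½))² = (-(-6)*(-2))² = (-1*12)² = (-12)² = 144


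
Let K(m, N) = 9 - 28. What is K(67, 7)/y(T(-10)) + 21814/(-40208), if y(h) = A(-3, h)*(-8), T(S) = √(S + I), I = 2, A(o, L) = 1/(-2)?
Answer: -106401/20104 ≈ -5.2925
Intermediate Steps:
A(o, L) = -½
K(m, N) = -19
T(S) = √(2 + S) (T(S) = √(S + 2) = √(2 + S))
y(h) = 4 (y(h) = -½*(-8) = 4)
K(67, 7)/y(T(-10)) + 21814/(-40208) = -19/4 + 21814/(-40208) = -19*¼ + 21814*(-1/40208) = -19/4 - 10907/20104 = -106401/20104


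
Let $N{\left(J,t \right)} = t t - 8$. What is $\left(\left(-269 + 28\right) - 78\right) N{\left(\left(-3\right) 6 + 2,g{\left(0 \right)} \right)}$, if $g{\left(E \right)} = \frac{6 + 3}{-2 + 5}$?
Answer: $-319$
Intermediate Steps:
$g{\left(E \right)} = 3$ ($g{\left(E \right)} = \frac{9}{3} = 9 \cdot \frac{1}{3} = 3$)
$N{\left(J,t \right)} = -8 + t^{2}$ ($N{\left(J,t \right)} = t^{2} - 8 = -8 + t^{2}$)
$\left(\left(-269 + 28\right) - 78\right) N{\left(\left(-3\right) 6 + 2,g{\left(0 \right)} \right)} = \left(\left(-269 + 28\right) - 78\right) \left(-8 + 3^{2}\right) = \left(-241 - 78\right) \left(-8 + 9\right) = \left(-319\right) 1 = -319$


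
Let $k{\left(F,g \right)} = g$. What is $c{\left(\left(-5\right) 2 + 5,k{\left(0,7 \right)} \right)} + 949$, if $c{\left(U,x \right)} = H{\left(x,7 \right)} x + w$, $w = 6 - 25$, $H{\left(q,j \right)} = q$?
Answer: $979$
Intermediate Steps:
$w = -19$ ($w = 6 - 25 = -19$)
$c{\left(U,x \right)} = -19 + x^{2}$ ($c{\left(U,x \right)} = x x - 19 = x^{2} - 19 = -19 + x^{2}$)
$c{\left(\left(-5\right) 2 + 5,k{\left(0,7 \right)} \right)} + 949 = \left(-19 + 7^{2}\right) + 949 = \left(-19 + 49\right) + 949 = 30 + 949 = 979$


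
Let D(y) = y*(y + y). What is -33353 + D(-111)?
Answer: -8711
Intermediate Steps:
D(y) = 2*y² (D(y) = y*(2*y) = 2*y²)
-33353 + D(-111) = -33353 + 2*(-111)² = -33353 + 2*12321 = -33353 + 24642 = -8711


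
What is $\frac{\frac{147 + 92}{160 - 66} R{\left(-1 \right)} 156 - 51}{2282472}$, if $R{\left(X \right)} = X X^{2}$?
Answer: $- \frac{7013}{35758728} \approx -0.00019612$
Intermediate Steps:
$R{\left(X \right)} = X^{3}$
$\frac{\frac{147 + 92}{160 - 66} R{\left(-1 \right)} 156 - 51}{2282472} = \frac{\frac{147 + 92}{160 - 66} \left(-1\right)^{3} \cdot 156 - 51}{2282472} = \left(\frac{239}{94} \left(-1\right) 156 - 51\right) \frac{1}{2282472} = \left(\left(- \frac{239}{94}\right) 156 - 51\right) \frac{1}{2282472} = \left(- \frac{18642}{47} - 51\right) \frac{1}{2282472} = \left(- \frac{21039}{47}\right) \frac{1}{2282472} = - \frac{7013}{35758728}$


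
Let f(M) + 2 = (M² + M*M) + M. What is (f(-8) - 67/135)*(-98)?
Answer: -1554574/135 ≈ -11515.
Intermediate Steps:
f(M) = -2 + M + 2*M² (f(M) = -2 + ((M² + M*M) + M) = -2 + ((M² + M²) + M) = -2 + (2*M² + M) = -2 + (M + 2*M²) = -2 + M + 2*M²)
(f(-8) - 67/135)*(-98) = ((-2 - 8 + 2*(-8)²) - 67/135)*(-98) = ((-2 - 8 + 2*64) - 67*1/135)*(-98) = ((-2 - 8 + 128) - 67/135)*(-98) = (118 - 67/135)*(-98) = (15863/135)*(-98) = -1554574/135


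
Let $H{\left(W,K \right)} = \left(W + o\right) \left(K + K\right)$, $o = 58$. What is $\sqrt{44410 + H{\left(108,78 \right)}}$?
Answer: $\sqrt{70306} \approx 265.15$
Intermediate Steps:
$H{\left(W,K \right)} = 2 K \left(58 + W\right)$ ($H{\left(W,K \right)} = \left(W + 58\right) \left(K + K\right) = \left(58 + W\right) 2 K = 2 K \left(58 + W\right)$)
$\sqrt{44410 + H{\left(108,78 \right)}} = \sqrt{44410 + 2 \cdot 78 \left(58 + 108\right)} = \sqrt{44410 + 2 \cdot 78 \cdot 166} = \sqrt{44410 + 25896} = \sqrt{70306}$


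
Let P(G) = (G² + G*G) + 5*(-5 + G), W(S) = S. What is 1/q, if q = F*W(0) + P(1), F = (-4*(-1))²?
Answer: -1/18 ≈ -0.055556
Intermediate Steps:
F = 16 (F = 4² = 16)
P(G) = -25 + 2*G² + 5*G (P(G) = (G² + G²) + (-25 + 5*G) = 2*G² + (-25 + 5*G) = -25 + 2*G² + 5*G)
q = -18 (q = 16*0 + (-25 + 2*1² + 5*1) = 0 + (-25 + 2*1 + 5) = 0 + (-25 + 2 + 5) = 0 - 18 = -18)
1/q = 1/(-18) = -1/18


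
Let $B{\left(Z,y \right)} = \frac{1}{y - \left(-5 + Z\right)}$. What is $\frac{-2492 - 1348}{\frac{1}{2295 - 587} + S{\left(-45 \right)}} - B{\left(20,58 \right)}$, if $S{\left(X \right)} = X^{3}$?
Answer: $\frac{126383461}{6692584457} \approx 0.018884$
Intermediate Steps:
$B{\left(Z,y \right)} = \frac{1}{5 + y - Z}$
$\frac{-2492 - 1348}{\frac{1}{2295 - 587} + S{\left(-45 \right)}} - B{\left(20,58 \right)} = \frac{-2492 - 1348}{\frac{1}{2295 - 587} + \left(-45\right)^{3}} - \frac{1}{5 + 58 - 20} = - \frac{3840}{\frac{1}{1708} - 91125} - \frac{1}{5 + 58 - 20} = - \frac{3840}{\frac{1}{1708} - 91125} - \frac{1}{43} = - \frac{3840}{- \frac{155641499}{1708}} - \frac{1}{43} = \left(-3840\right) \left(- \frac{1708}{155641499}\right) - \frac{1}{43} = \frac{6558720}{155641499} - \frac{1}{43} = \frac{126383461}{6692584457}$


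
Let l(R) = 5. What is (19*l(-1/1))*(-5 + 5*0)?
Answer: -475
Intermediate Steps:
(19*l(-1/1))*(-5 + 5*0) = (19*5)*(-5 + 5*0) = 95*(-5 + 0) = 95*(-5) = -475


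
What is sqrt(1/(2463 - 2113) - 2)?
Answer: I*sqrt(9786)/70 ≈ 1.4132*I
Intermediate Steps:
sqrt(1/(2463 - 2113) - 2) = sqrt(1/350 - 2) = sqrt(-699/350) = I*sqrt(9786)/70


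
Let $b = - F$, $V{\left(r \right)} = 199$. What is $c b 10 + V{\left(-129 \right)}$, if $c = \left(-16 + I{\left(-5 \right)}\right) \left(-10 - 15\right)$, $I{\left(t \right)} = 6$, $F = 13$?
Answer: $-32301$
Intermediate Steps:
$c = 250$ ($c = \left(-16 + 6\right) \left(-10 - 15\right) = \left(-10\right) \left(-25\right) = 250$)
$b = -13$ ($b = \left(-1\right) 13 = -13$)
$c b 10 + V{\left(-129 \right)} = 250 \left(-13\right) 10 + 199 = \left(-3250\right) 10 + 199 = -32500 + 199 = -32301$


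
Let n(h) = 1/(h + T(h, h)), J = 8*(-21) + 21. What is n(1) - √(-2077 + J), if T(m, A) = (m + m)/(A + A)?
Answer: ½ - 4*I*√139 ≈ 0.5 - 47.159*I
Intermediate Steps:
J = -147 (J = -168 + 21 = -147)
T(m, A) = m/A (T(m, A) = (2*m)/((2*A)) = (2*m)*(1/(2*A)) = m/A)
n(h) = 1/(1 + h) (n(h) = 1/(h + h/h) = 1/(h + 1) = 1/(1 + h))
n(1) - √(-2077 + J) = 1/(1 + 1) - √(-2077 - 147) = 1/2 - √(-2224) = ½ - 4*I*√139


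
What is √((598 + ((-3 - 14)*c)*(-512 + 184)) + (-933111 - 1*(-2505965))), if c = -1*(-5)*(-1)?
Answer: 34*√1337 ≈ 1243.2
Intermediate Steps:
c = -5 (c = 5*(-1) = -5)
√((598 + ((-3 - 14)*c)*(-512 + 184)) + (-933111 - 1*(-2505965))) = √((598 + ((-3 - 14)*(-5))*(-512 + 184)) + (-933111 - 1*(-2505965))) = √((598 - 17*(-5)*(-328)) + (-933111 + 2505965)) = √((598 + 85*(-328)) + 1572854) = √((598 - 27880) + 1572854) = √(-27282 + 1572854) = √1545572 = 34*√1337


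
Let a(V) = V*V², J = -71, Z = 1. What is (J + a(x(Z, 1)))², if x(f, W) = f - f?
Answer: 5041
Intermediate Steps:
x(f, W) = 0
a(V) = V³
(J + a(x(Z, 1)))² = (-71 + 0³)² = (-71 + 0)² = (-71)² = 5041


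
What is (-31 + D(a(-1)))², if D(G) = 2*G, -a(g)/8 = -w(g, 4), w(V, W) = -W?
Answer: 9025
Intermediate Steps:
a(g) = -32 (a(g) = -(-8)*(-1*4) = -(-8)*(-4) = -8*4 = -32)
(-31 + D(a(-1)))² = (-31 + 2*(-32))² = (-31 - 64)² = (-95)² = 9025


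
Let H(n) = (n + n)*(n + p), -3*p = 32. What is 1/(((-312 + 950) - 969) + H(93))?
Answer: 1/14983 ≈ 6.6742e-5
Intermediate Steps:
p = -32/3 (p = -1/3*32 = -32/3 ≈ -10.667)
H(n) = 2*n*(-32/3 + n) (H(n) = (n + n)*(n - 32/3) = (2*n)*(-32/3 + n) = 2*n*(-32/3 + n))
1/(((-312 + 950) - 969) + H(93)) = 1/(((-312 + 950) - 969) + (2/3)*93*(-32 + 3*93)) = 1/((638 - 969) + (2/3)*93*(-32 + 279)) = 1/(-331 + (2/3)*93*247) = 1/(-331 + 15314) = 1/14983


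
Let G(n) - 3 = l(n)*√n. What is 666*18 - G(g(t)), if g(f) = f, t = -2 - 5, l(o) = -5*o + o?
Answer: 11985 - 28*I*√7 ≈ 11985.0 - 74.081*I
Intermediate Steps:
l(o) = -4*o
t = -7
G(n) = 3 - 4*n^(3/2) (G(n) = 3 + (-4*n)*√n = 3 - 4*n^(3/2))
666*18 - G(g(t)) = 666*18 - (3 - (-28)*I*√7) = 11988 - (3 - (-28)*I*√7) = 11988 - (3 + 28*I*√7) = 11988 + (-3 - 28*I*√7) = 11985 - 28*I*√7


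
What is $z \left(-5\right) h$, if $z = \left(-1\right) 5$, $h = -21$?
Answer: $-525$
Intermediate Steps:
$z = -5$
$z \left(-5\right) h = \left(-5\right) \left(-5\right) \left(-21\right) = 25 \left(-21\right) = -525$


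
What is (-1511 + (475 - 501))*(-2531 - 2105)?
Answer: 7125532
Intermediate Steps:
(-1511 + (475 - 501))*(-2531 - 2105) = (-1511 - 26)*(-4636) = -1537*(-4636) = 7125532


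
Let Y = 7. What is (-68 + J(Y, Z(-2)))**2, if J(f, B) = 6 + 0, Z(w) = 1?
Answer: 3844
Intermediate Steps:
J(f, B) = 6
(-68 + J(Y, Z(-2)))**2 = (-68 + 6)**2 = (-62)**2 = 3844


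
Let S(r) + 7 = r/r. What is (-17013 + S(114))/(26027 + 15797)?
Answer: -17019/41824 ≈ -0.40692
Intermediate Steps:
S(r) = -6 (S(r) = -7 + r/r = -7 + 1 = -6)
(-17013 + S(114))/(26027 + 15797) = (-17013 - 6)/(26027 + 15797) = -17019/41824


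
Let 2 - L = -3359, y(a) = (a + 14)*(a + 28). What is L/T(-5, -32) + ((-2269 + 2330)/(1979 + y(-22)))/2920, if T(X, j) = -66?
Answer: -9475530847/186071160 ≈ -50.924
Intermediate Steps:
y(a) = (14 + a)*(28 + a)
L = 3361 (L = 2 - 1*(-3359) = 2 + 3359 = 3361)
L/T(-5, -32) + ((-2269 + 2330)/(1979 + y(-22)))/2920 = 3361/(-66) + ((-2269 + 2330)/(1979 + (392 + (-22)**2 + 42*(-22))))/2920 = 3361*(-1/66) + (61/(1979 + (392 + 484 - 924)))*(1/2920) = -3361/66 + (61/(1979 - 48))*(1/2920) = -3361/66 + (61/1931)*(1/2920) = -3361/66 + 61/5638520 = -9475530847/186071160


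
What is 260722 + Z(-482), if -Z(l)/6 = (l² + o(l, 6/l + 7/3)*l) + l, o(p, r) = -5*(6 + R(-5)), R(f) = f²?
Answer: -1578590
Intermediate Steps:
o(p, r) = -155 (o(p, r) = -5*(6 + (-5)²) = -5*(6 + 25) = -5*31 = -155)
Z(l) = -6*l² + 924*l (Z(l) = -6*((l² - 155*l) + l) = -6*(l² - 154*l) = -6*l² + 924*l)
260722 + Z(-482) = 260722 + 6*(-482)*(154 - 1*(-482)) = 260722 + 6*(-482)*(154 + 482) = 260722 + 6*(-482)*636 = 260722 - 1839312 = -1578590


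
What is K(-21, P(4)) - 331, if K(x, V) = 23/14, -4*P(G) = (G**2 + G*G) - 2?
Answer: -4611/14 ≈ -329.36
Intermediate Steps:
P(G) = 1/2 - G**2/2 (P(G) = -((G**2 + G*G) - 2)/4 = -((G**2 + G**2) - 2)/4 = -(2*G**2 - 2)/4 = -(-2 + 2*G**2)/4 = 1/2 - G**2/2)
K(x, V) = 23/14 (K(x, V) = 23*(1/14) = 23/14)
K(-21, P(4)) - 331 = 23/14 - 331 = -4611/14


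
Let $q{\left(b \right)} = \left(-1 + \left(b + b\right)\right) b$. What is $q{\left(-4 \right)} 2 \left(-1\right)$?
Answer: $-72$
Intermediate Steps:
$q{\left(b \right)} = b \left(-1 + 2 b\right)$ ($q{\left(b \right)} = \left(-1 + 2 b\right) b = b \left(-1 + 2 b\right)$)
$q{\left(-4 \right)} 2 \left(-1\right) = - 4 \left(-1 + 2 \left(-4\right)\right) 2 \left(-1\right) = - 4 \left(-1 - 8\right) 2 \left(-1\right) = \left(-4\right) \left(-9\right) 2 \left(-1\right) = 36 \cdot 2 \left(-1\right) = 72 \left(-1\right) = -72$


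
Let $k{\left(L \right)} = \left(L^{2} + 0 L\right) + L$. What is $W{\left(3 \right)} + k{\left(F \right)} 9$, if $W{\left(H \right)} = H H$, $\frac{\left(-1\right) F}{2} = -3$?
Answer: $387$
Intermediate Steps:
$F = 6$ ($F = \left(-2\right) \left(-3\right) = 6$)
$W{\left(H \right)} = H^{2}$
$k{\left(L \right)} = L + L^{2}$ ($k{\left(L \right)} = \left(L^{2} + 0\right) + L = L^{2} + L = L + L^{2}$)
$W{\left(3 \right)} + k{\left(F \right)} 9 = 3^{2} + 6 \left(1 + 6\right) 9 = 9 + 6 \cdot 7 \cdot 9 = 9 + 42 \cdot 9 = 9 + 378 = 387$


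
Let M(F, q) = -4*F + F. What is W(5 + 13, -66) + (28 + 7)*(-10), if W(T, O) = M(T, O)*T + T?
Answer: -1304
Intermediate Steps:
M(F, q) = -3*F
W(T, O) = T - 3*T² (W(T, O) = (-3*T)*T + T = -3*T² + T = T - 3*T²)
W(5 + 13, -66) + (28 + 7)*(-10) = (5 + 13)*(1 - 3*(5 + 13)) + (28 + 7)*(-10) = 18*(1 - 3*18) + 35*(-10) = 18*(1 - 54) - 350 = 18*(-53) - 350 = -954 - 350 = -1304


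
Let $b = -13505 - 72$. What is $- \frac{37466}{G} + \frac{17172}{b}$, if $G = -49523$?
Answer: $- \frac{341733074}{672373771} \approx -0.50825$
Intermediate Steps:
$b = -13577$ ($b = -13505 - 72 = -13577$)
$- \frac{37466}{G} + \frac{17172}{b} = - \frac{37466}{-49523} + \frac{17172}{-13577} = \left(-37466\right) \left(- \frac{1}{49523}\right) + 17172 \left(- \frac{1}{13577}\right) = \frac{37466}{49523} - \frac{17172}{13577} = - \frac{341733074}{672373771}$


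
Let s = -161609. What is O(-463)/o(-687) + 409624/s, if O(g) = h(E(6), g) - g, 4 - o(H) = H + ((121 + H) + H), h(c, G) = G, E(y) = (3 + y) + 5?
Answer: -409624/161609 ≈ -2.5347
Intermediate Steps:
E(y) = 8 + y
o(H) = -117 - 3*H (o(H) = 4 - (H + ((121 + H) + H)) = 4 - (H + (121 + 2*H)) = 4 - (121 + 3*H) = 4 + (-121 - 3*H) = -117 - 3*H)
O(g) = 0 (O(g) = g - g = 0)
O(-463)/o(-687) + 409624/s = 0/(-117 - 3*(-687)) + 409624/(-161609) = 0/(-117 + 2061) + 409624*(-1/161609) = 0/1944 - 409624/161609 = 0*(1/1944) - 409624/161609 = 0 - 409624/161609 = -409624/161609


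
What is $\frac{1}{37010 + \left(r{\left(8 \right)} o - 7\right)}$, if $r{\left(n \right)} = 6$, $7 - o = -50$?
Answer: $\frac{1}{37345} \approx 2.6777 \cdot 10^{-5}$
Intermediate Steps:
$o = 57$ ($o = 7 - -50 = 7 + 50 = 57$)
$\frac{1}{37010 + \left(r{\left(8 \right)} o - 7\right)} = \frac{1}{37010 + \left(6 \cdot 57 - 7\right)} = \frac{1}{37010 + \left(342 - 7\right)} = \frac{1}{37010 + 335} = \frac{1}{37345}$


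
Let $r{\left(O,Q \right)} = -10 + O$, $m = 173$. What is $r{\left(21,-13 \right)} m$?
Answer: $1903$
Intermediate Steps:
$r{\left(21,-13 \right)} m = \left(-10 + 21\right) 173 = 11 \cdot 173 = 1903$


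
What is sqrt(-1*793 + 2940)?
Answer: sqrt(2147) ≈ 46.336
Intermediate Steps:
sqrt(-1*793 + 2940) = sqrt(-793 + 2940) = sqrt(2147)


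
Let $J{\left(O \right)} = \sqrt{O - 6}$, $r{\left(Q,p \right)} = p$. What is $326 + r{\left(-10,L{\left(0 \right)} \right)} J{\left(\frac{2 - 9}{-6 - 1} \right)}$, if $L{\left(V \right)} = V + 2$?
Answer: $326 + 2 i \sqrt{5} \approx 326.0 + 4.4721 i$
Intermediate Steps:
$L{\left(V \right)} = 2 + V$
$J{\left(O \right)} = \sqrt{-6 + O}$
$326 + r{\left(-10,L{\left(0 \right)} \right)} J{\left(\frac{2 - 9}{-6 - 1} \right)} = 326 + \left(2 + 0\right) \sqrt{-6 + \frac{2 - 9}{-6 - 1}} = 326 + 2 \sqrt{-6 - \frac{7}{-7}} = 326 + 2 \sqrt{-6 - -1} = 326 + 2 \sqrt{-6 + 1} = 326 + 2 \sqrt{-5} = 326 + 2 i \sqrt{5}$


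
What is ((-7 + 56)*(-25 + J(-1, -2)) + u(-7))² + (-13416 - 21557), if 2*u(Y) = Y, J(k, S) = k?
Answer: 6388133/4 ≈ 1.5970e+6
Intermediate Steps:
u(Y) = Y/2
((-7 + 56)*(-25 + J(-1, -2)) + u(-7))² + (-13416 - 21557) = ((-7 + 56)*(-25 - 1) + (½)*(-7))² + (-13416 - 21557) = (49*(-26) - 7/2)² - 34973 = (-1274 - 7/2)² - 34973 = (-2555/2)² - 34973 = 6528025/4 - 34973 = 6388133/4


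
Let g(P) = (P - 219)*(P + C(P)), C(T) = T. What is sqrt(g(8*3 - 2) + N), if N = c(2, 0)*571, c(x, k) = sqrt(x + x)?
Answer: I*sqrt(7526) ≈ 86.753*I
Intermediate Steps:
c(x, k) = sqrt(2)*sqrt(x) (c(x, k) = sqrt(2*x) = sqrt(2)*sqrt(x))
g(P) = 2*P*(-219 + P) (g(P) = (P - 219)*(P + P) = (-219 + P)*(2*P) = 2*P*(-219 + P))
N = 1142 (N = (sqrt(2)*sqrt(2))*571 = 2*571 = 1142)
sqrt(g(8*3 - 2) + N) = sqrt(2*(8*3 - 2)*(-219 + (8*3 - 2)) + 1142) = sqrt(2*(24 - 2)*(-219 + (24 - 2)) + 1142) = sqrt(2*22*(-219 + 22) + 1142) = sqrt(2*22*(-197) + 1142) = sqrt(-8668 + 1142) = sqrt(-7526) = I*sqrt(7526)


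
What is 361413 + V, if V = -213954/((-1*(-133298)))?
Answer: 24087708060/66649 ≈ 3.6141e+5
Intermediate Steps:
V = -106977/66649 (V = -213954/133298 = -213954*1/133298 = -106977/66649 ≈ -1.6051)
361413 + V = 361413 - 106977/66649 = 24087708060/66649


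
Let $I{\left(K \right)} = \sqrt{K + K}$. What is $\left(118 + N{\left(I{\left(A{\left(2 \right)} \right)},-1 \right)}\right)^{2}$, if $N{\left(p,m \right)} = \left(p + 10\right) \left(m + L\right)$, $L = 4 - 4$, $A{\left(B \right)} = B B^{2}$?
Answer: $10816$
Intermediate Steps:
$A{\left(B \right)} = B^{3}$
$L = 0$
$I{\left(K \right)} = \sqrt{2} \sqrt{K}$ ($I{\left(K \right)} = \sqrt{2 K} = \sqrt{2} \sqrt{K}$)
$N{\left(p,m \right)} = m \left(10 + p\right)$ ($N{\left(p,m \right)} = \left(p + 10\right) \left(m + 0\right) = \left(10 + p\right) m = m \left(10 + p\right)$)
$\left(118 + N{\left(I{\left(A{\left(2 \right)} \right)},-1 \right)}\right)^{2} = \left(118 - \left(10 + \sqrt{2} \sqrt{2^{3}}\right)\right)^{2} = \left(118 - \left(10 + \sqrt{2} \sqrt{8}\right)\right)^{2} = \left(118 - \left(10 + \sqrt{2} \cdot 2 \sqrt{2}\right)\right)^{2} = \left(118 - \left(10 + 4\right)\right)^{2} = \left(118 - 14\right)^{2} = 104^{2} = 10816$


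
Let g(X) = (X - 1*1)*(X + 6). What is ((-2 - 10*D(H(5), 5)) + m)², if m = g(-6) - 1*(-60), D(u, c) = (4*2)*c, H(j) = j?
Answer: 116964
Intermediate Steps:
D(u, c) = 8*c
g(X) = (-1 + X)*(6 + X) (g(X) = (X - 1)*(6 + X) = (-1 + X)*(6 + X))
m = 60 (m = (-6 + (-6)² + 5*(-6)) - 1*(-60) = (-6 + 36 - 30) + 60 = 0 + 60 = 60)
((-2 - 10*D(H(5), 5)) + m)² = ((-2 - 80*5) + 60)² = ((-2 - 10*40) + 60)² = ((-2 - 400) + 60)² = (-402 + 60)² = (-342)² = 116964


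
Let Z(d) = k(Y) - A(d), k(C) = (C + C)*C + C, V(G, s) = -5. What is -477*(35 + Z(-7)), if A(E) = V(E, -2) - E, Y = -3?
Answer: -22896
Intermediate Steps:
k(C) = C + 2*C² (k(C) = (2*C)*C + C = 2*C² + C = C + 2*C²)
A(E) = -5 - E
Z(d) = 20 + d (Z(d) = -3*(1 + 2*(-3)) - (-5 - d) = -3*(1 - 6) + (5 + d) = -3*(-5) + (5 + d) = 15 + (5 + d) = 20 + d)
-477*(35 + Z(-7)) = -477*(35 + (20 - 7)) = -477*(35 + 13) = -477*48 = -22896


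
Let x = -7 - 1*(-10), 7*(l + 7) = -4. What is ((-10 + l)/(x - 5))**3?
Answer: 1860867/2744 ≈ 678.16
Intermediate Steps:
l = -53/7 (l = -7 + (1/7)*(-4) = -7 - 4/7 = -53/7 ≈ -7.5714)
x = 3 (x = -7 + 10 = 3)
((-10 + l)/(x - 5))**3 = ((-10 - 53/7)/(3 - 5))**3 = (-123/7/(-2))**3 = (-123/7*(-1/2))**3 = (123/14)**3 = 1860867/2744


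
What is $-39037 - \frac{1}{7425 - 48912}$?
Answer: $- \frac{1619528018}{41487} \approx -39037.0$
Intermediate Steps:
$-39037 - \frac{1}{7425 - 48912} = -39037 - \frac{1}{-41487} = -39037 - - \frac{1}{41487} = -39037 + \frac{1}{41487} = - \frac{1619528018}{41487}$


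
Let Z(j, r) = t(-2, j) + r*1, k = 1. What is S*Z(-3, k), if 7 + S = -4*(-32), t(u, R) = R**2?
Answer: 1210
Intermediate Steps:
Z(j, r) = r + j**2 (Z(j, r) = j**2 + r*1 = j**2 + r = r + j**2)
S = 121 (S = -7 - 4*(-32) = -7 + 128 = 121)
S*Z(-3, k) = 121*(1 + (-3)**2) = 121*(1 + 9) = 121*10 = 1210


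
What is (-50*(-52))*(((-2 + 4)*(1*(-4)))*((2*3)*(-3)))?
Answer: 374400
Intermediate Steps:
(-50*(-52))*(((-2 + 4)*(1*(-4)))*((2*3)*(-3))) = 2600*((2*(-4))*(6*(-3))) = 2600*(-8*(-18)) = 2600*144 = 374400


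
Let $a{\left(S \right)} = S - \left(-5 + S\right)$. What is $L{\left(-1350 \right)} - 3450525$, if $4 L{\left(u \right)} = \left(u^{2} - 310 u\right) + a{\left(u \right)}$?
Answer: $- \frac{11561095}{4} \approx -2.8903 \cdot 10^{6}$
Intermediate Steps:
$a{\left(S \right)} = 5$
$L{\left(u \right)} = \frac{5}{4} - \frac{155 u}{2} + \frac{u^{2}}{4}$ ($L{\left(u \right)} = \frac{\left(u^{2} - 310 u\right) + 5}{4} = \frac{5 + u^{2} - 310 u}{4} = \frac{5}{4} - \frac{155 u}{2} + \frac{u^{2}}{4}$)
$L{\left(-1350 \right)} - 3450525 = \left(\frac{5}{4} - -104625 + \frac{\left(-1350\right)^{2}}{4}\right) - 3450525 = \left(\frac{5}{4} + 104625 + \frac{1}{4} \cdot 1822500\right) - 3450525 = \left(\frac{5}{4} + 104625 + 455625\right) - 3450525 = \frac{2241005}{4} - 3450525 = - \frac{11561095}{4}$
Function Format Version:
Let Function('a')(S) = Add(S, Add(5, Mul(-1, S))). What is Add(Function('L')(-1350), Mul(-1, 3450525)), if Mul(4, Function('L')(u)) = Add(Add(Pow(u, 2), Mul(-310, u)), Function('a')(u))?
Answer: Rational(-11561095, 4) ≈ -2.8903e+6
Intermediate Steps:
Function('a')(S) = 5
Function('L')(u) = Add(Rational(5, 4), Mul(Rational(-155, 2), u), Mul(Rational(1, 4), Pow(u, 2))) (Function('L')(u) = Mul(Rational(1, 4), Add(Add(Pow(u, 2), Mul(-310, u)), 5)) = Mul(Rational(1, 4), Add(5, Pow(u, 2), Mul(-310, u))) = Add(Rational(5, 4), Mul(Rational(-155, 2), u), Mul(Rational(1, 4), Pow(u, 2))))
Add(Function('L')(-1350), Mul(-1, 3450525)) = Add(Add(Rational(5, 4), Mul(Rational(-155, 2), -1350), Mul(Rational(1, 4), Pow(-1350, 2))), Mul(-1, 3450525)) = Add(Add(Rational(5, 4), 104625, Mul(Rational(1, 4), 1822500)), -3450525) = Add(Add(Rational(5, 4), 104625, 455625), -3450525) = Add(Rational(2241005, 4), -3450525) = Rational(-11561095, 4)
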